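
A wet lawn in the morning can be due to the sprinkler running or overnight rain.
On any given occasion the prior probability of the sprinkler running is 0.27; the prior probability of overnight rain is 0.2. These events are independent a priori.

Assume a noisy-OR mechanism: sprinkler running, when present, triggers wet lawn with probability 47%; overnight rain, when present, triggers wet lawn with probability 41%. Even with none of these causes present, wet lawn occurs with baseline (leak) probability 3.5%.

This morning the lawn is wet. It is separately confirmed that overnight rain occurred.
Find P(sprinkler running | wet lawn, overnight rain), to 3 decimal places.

P(sprinkler running | wet lawn, overnight rain) ≈ 0.375

Under noisy-OR, P(wet lawn | causes) = 1 − (1−0.035)·∏(1−qᵢ) over the active causes.
P(wet lawn | overnight rain) = 0.43065×0.73 + 0.698244×0.27 = 0.314375 + 0.188526 = 0.502901
Restricting to configurations with sprinkler running present: 0.698244×0.27 = 0.188526.
Hence the posterior is 0.188526/0.502901 ≈ 0.375.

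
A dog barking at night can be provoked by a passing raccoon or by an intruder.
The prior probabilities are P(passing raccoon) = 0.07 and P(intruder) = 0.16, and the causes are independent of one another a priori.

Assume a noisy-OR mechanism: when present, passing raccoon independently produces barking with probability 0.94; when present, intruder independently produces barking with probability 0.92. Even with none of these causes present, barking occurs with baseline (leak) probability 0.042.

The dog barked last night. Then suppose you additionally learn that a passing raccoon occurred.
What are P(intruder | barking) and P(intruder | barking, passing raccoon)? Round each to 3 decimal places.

Under noisy-OR, P(barking | causes) = 1 − (1−0.042)·∏(1−qᵢ) over the active causes.
P(barking) = 0.042*0.93*0.84 + 0.92336*0.93*0.16 + 0.94252*0.07*0.84 + 0.995402*0.07*0.16 = 0.032810 + 0.137396 + 0.055420 + 0.011149 = 0.236775
The intruder-present share is 0.137396 + 0.011149 = 0.148545.
Hence the posterior is 0.148545/0.236775 ≈ 0.627.

Now also conditioning on passing raccoon=true:
P(barking | passing raccoon) = 0.94252·0.84 + 0.995402·0.16 = 0.791717 + 0.159264 = 0.950981
Restricting to configurations with intruder present: 0.995402·0.16 = 0.159264.
P(intruder | barking, passing raccoon) = 0.159264 / 0.950981 ≈ 0.167
Conditioning on passing raccoon lowers the posterior on intruder: the classic explaining-away effect in a common-effect structure.

P(intruder | barking) ≈ 0.627; P(intruder | barking, passing raccoon) ≈ 0.167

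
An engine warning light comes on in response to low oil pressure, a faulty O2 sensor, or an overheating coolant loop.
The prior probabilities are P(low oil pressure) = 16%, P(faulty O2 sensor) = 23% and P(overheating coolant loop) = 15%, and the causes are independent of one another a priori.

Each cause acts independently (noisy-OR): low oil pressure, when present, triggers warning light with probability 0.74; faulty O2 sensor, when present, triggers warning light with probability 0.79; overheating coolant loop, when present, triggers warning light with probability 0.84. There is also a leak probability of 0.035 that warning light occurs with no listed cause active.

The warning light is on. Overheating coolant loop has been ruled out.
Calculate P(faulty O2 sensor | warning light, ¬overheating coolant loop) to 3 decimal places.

P(faulty O2 sensor | warning light, ¬overheating coolant loop) ≈ 0.622

Under noisy-OR, P(warning light | causes) = 1 − (1−0.035)·∏(1−qᵢ) over the active causes.
P(warning light | ¬overheating coolant loop) = 0.035×0.84×0.77 + 0.79735×0.84×0.23 + 0.7491×0.16×0.77 + 0.947311×0.16×0.23 = 0.022638 + 0.154048 + 0.092289 + 0.034861 = 0.303836
The faulty O2 sensor-present share is 0.154048 + 0.034861 = 0.188909.
P(faulty O2 sensor | warning light, ¬overheating coolant loop) = 0.188909 / 0.303836 ≈ 0.622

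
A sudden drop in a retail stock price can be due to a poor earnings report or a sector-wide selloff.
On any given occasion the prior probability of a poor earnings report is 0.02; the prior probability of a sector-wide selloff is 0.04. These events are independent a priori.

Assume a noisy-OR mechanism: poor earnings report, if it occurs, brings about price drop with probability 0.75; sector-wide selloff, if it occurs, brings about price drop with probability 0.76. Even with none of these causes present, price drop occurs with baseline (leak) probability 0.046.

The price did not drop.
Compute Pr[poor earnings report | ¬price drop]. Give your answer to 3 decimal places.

Under noisy-OR, P(price drop | causes) = 1 − (1−0.046)·∏(1−qᵢ) over the active causes.
Enumerate the 4 (poor earnings report, sector-wide selloff) configurations and weight by the priors:
  P(¬price drop) = 0.954×0.98×0.96 + 0.22896×0.98×0.04 + 0.2385×0.02×0.96 + 0.05724×0.02×0.04
        = 0.897523 + 0.008975 + 0.004579 + 0.000046 = 0.911123
Configurations with poor earnings report contribute 0.004625, so
  P(poor earnings report | ¬price drop) = 0.004625 / 0.911123 ≈ 0.005

Pr[poor earnings report | ¬price drop] ≈ 0.005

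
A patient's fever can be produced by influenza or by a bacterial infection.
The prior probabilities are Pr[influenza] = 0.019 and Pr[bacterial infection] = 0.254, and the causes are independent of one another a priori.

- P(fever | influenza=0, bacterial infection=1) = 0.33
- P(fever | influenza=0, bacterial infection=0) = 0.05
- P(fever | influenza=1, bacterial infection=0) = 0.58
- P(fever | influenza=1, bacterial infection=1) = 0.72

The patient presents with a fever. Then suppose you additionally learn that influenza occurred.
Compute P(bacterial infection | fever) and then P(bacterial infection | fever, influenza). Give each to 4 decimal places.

P(fever) = 0.05*0.981*0.746 + 0.33*0.981*0.254 + 0.58*0.019*0.746 + 0.72*0.019*0.254 = 0.036591 + 0.082227 + 0.008221 + 0.003475 = 0.130514
Restricting to configurations with bacterial infection present: 0.082227 + 0.003475 = 0.085702.
Hence the posterior is 0.085702/0.130514 ≈ 0.6566.

With the extra evidence:
Numerator (weight on configurations with bacterial infection): 0.72*0.254 = 0.182880
Denominator P(fever | influenza): 0.58*0.746 + 0.72*0.254 = 0.615560
P(bacterial infection | fever, influenza) = 0.182880/0.615560 ≈ 0.2971

P(bacterial infection | fever) ≈ 0.6566; P(bacterial infection | fever, influenza) ≈ 0.2971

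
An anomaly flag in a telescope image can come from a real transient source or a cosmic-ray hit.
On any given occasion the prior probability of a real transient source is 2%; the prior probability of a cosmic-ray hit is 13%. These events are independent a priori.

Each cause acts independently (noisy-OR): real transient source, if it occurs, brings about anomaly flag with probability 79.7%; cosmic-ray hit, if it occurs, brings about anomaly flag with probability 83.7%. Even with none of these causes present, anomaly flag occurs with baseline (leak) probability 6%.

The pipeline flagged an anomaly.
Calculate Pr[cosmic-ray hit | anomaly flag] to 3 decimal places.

Under noisy-OR, P(anomaly flag | causes) = 1 − (1−0.06)·∏(1−qᵢ) over the active causes.
P(anomaly flag) = 0.06*0.98*0.87 + 0.84678*0.98*0.13 + 0.80918*0.02*0.87 + 0.968896*0.02*0.13 = 0.051156 + 0.107880 + 0.014080 + 0.002519 = 0.175635
Of this, 0.110399 comes from 0.107880 + 0.002519 (the cosmic-ray hit=true cases).
Hence the posterior is 0.110399/0.175635 ≈ 0.629.

Pr[cosmic-ray hit | anomaly flag] ≈ 0.629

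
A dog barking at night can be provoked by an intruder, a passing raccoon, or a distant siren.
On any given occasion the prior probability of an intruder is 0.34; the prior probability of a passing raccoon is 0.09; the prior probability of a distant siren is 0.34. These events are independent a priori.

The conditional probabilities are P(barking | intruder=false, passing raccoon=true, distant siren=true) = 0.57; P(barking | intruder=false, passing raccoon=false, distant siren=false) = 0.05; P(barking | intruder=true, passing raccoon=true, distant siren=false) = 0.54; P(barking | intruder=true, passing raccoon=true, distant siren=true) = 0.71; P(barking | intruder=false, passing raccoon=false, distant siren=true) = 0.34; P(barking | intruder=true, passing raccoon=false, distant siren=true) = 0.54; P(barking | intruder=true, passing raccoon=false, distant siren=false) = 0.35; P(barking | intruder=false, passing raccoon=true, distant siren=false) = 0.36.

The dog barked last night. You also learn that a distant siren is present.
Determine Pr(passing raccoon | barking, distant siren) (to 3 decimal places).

For the numerator, keep only passing raccoon=true terms: 0.033858 + 0.021726 = 0.055584
The normalizing constant is 0.34*0.66*0.91 + 0.57*0.66*0.09 + 0.54*0.34*0.91 + 0.71*0.34*0.09 = 0.426864
P(passing raccoon | barking, distant siren) = 0.055584/0.426864 ≈ 0.130

Pr(passing raccoon | barking, distant siren) ≈ 0.130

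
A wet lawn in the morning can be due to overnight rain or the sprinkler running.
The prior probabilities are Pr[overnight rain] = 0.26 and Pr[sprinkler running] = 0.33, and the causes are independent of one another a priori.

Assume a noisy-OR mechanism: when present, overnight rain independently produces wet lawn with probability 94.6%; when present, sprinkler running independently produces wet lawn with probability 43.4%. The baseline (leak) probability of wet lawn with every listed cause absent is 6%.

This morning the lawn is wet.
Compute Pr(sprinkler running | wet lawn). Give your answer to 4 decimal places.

Pr(sprinkler running | wet lawn) ≈ 0.5032

Under noisy-OR, P(wet lawn | causes) = 1 − (1−0.06)·∏(1−qᵢ) over the active causes.
P(wet lawn) = 0.06·0.74·0.67 + 0.46796·0.74·0.33 + 0.94924·0.26·0.67 + 0.97127·0.26·0.33 = 0.029748 + 0.114276 + 0.165358 + 0.083335 = 0.392717
The sprinkler running-present share is 0.114276 + 0.083335 = 0.197611.
So P(sprinkler running | wet lawn) = 0.197611/0.392717 ≈ 0.5032.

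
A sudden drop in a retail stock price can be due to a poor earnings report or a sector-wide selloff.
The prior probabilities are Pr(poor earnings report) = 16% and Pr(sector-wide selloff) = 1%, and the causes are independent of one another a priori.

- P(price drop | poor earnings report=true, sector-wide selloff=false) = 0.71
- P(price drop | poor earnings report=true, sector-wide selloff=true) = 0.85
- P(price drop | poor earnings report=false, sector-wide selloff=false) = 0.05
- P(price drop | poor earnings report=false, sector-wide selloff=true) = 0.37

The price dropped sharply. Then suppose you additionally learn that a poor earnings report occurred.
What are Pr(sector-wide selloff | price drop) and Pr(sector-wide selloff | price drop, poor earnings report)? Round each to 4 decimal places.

Pr(sector-wide selloff | price drop) ≈ 0.0282; Pr(sector-wide selloff | price drop, poor earnings report) ≈ 0.0119

P(price drop) = 0.05*0.84*0.99 + 0.37*0.84*0.01 + 0.71*0.16*0.99 + 0.85*0.16*0.01 = 0.041580 + 0.003108 + 0.112464 + 0.001360 = 0.158512
Restricting to configurations with sector-wide selloff present: 0.003108 + 0.001360 = 0.004468.
Hence the posterior is 0.004468/0.158512 ≈ 0.0282.

With the extra evidence:
Weight on sector-wide selloff=true, given the evidence: 0.85×0.01 = 0.008500
The normalizing constant is 0.71×0.99 + 0.85×0.01 = 0.711400
Posterior = 0.008500 / 0.711400 ≈ 0.0119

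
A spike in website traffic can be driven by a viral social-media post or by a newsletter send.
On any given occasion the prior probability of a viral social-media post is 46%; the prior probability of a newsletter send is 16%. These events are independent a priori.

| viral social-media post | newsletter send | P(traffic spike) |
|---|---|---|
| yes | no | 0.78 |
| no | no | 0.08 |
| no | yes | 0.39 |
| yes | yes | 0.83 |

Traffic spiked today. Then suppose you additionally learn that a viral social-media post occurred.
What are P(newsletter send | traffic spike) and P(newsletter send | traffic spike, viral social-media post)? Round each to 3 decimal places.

P(newsletter send | traffic spike) ≈ 0.219; P(newsletter send | traffic spike, viral social-media post) ≈ 0.169

Sum P(traffic spike|·) weighted by the priors over the 4 (viral social-media post, newsletter send) configurations:
  P(traffic spike) = 0.08×0.54×0.84 + 0.39×0.54×0.16 + 0.78×0.46×0.84 + 0.83×0.46×0.16
        = 0.036288 + 0.033696 + 0.301392 + 0.061088 = 0.432464
Configurations with newsletter send contribute 0.094784, so
  P(newsletter send | traffic spike) = 0.094784 / 0.432464 ≈ 0.219

Now condition on the additional information:
P(traffic spike | viral social-media post) = 0.78·0.84 + 0.83·0.16 = 0.655200 + 0.132800 = 0.788000
Of this, 0.132800 comes from 0.83·0.16 (the newsletter send=true cases).
P(newsletter send | traffic spike, viral social-media post) = 0.132800 / 0.788000 ≈ 0.169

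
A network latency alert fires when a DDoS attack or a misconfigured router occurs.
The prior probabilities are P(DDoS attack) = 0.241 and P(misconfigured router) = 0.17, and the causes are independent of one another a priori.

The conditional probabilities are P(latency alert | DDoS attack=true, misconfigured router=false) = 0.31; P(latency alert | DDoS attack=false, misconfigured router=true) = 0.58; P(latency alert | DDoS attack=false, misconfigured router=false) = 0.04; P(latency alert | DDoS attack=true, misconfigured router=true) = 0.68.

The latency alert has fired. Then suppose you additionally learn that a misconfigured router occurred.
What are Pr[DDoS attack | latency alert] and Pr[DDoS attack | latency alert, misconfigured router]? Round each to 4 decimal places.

Sum P(latency alert|·) weighted by the priors over the 4 (DDoS attack, misconfigured router) configurations:
  P(latency alert) = 0.04×0.759×0.83 + 0.58×0.759×0.17 + 0.31×0.241×0.83 + 0.68×0.241×0.17
        = 0.025199 + 0.074837 + 0.062009 + 0.027860 = 0.189905
Keeping only the DDoS attack-present terms gives 0.089869, so
  P(DDoS attack | latency alert) = 0.089869 / 0.189905 ≈ 0.4732

With the extra evidence:
P(latency alert | misconfigured router) = 0.58·0.759 + 0.68·0.241 = 0.440220 + 0.163880 = 0.604100
The DDoS attack-present share is 0.68·0.241 = 0.163880.
So P(DDoS attack | latency alert, misconfigured router) = 0.163880/0.604100 ≈ 0.2713.

Pr[DDoS attack | latency alert] ≈ 0.4732; Pr[DDoS attack | latency alert, misconfigured router] ≈ 0.2713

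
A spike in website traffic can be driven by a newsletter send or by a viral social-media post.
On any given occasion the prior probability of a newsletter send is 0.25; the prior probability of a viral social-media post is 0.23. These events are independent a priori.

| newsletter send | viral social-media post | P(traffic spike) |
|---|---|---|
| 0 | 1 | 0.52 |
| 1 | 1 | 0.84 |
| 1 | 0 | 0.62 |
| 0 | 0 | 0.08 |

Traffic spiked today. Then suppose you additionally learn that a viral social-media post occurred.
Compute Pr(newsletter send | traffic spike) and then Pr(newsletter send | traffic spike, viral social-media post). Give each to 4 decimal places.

By total probability over the 4 (newsletter send, viral social-media post) configurations:
  P(traffic spike) = 0.08*0.75*0.77 + 0.52*0.75*0.23 + 0.62*0.25*0.77 + 0.84*0.25*0.23
        = 0.046200 + 0.089700 + 0.119350 + 0.048300 = 0.303550
The terms with newsletter send present sum to 0.167650, so
  P(newsletter send | traffic spike) = 0.167650 / 0.303550 ≈ 0.5523

Now condition on the additional information:
Enumerate both values of newsletter send and weight by the priors:
  P(traffic spike | viral social-media post) = 0.52·0.75 + 0.84·0.25
        = 0.390000 + 0.210000 = 0.600000
The terms with newsletter send present sum to 0.210000, so
  P(newsletter send | traffic spike, viral social-media post) = 0.210000 / 0.600000 ≈ 0.3500

Pr(newsletter send | traffic spike) ≈ 0.5523; Pr(newsletter send | traffic spike, viral social-media post) ≈ 0.3500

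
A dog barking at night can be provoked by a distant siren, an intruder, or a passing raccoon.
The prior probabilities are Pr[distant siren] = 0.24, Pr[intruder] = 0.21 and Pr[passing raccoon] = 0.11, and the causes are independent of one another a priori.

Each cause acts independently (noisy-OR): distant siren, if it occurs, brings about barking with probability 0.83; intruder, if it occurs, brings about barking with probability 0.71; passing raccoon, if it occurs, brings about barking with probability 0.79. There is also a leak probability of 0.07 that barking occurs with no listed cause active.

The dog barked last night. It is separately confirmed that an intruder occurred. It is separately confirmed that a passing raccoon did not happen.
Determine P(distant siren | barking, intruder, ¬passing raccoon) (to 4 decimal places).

Under noisy-OR, P(barking | causes) = 1 − (1−0.07)·∏(1−qᵢ) over the active causes.
Sum P(barking|·) weighted by the priors over both values of distant siren:
  P(barking | intruder, ¬passing raccoon) = 0.7303·0.76 + 0.954151·0.24
        = 0.555028 + 0.228996 = 0.784024
Keeping only the distant siren-present terms gives 0.228996, so
  P(distant siren | barking, intruder, ¬passing raccoon) = 0.228996 / 0.784024 ≈ 0.2921

P(distant siren | barking, intruder, ¬passing raccoon) ≈ 0.2921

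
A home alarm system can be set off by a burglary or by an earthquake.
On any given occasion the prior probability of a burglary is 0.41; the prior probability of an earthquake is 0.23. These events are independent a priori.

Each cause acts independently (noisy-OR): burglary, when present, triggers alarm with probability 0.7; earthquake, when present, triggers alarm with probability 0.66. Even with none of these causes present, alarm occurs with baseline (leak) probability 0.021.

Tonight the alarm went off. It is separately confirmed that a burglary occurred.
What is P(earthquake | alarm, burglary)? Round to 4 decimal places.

P(earthquake | alarm, burglary) ≈ 0.2757

Under noisy-OR, P(alarm | causes) = 1 − (1−0.021)·∏(1−qᵢ) over the active causes.
Sum P(alarm|·) weighted by the priors over both values of earthquake:
  P(alarm | burglary) = 0.7063*0.77 + 0.900142*0.23
        = 0.543851 + 0.207033 = 0.750884
Configurations with earthquake contribute 0.207033, so
  P(earthquake | alarm, burglary) = 0.207033 / 0.750884 ≈ 0.2757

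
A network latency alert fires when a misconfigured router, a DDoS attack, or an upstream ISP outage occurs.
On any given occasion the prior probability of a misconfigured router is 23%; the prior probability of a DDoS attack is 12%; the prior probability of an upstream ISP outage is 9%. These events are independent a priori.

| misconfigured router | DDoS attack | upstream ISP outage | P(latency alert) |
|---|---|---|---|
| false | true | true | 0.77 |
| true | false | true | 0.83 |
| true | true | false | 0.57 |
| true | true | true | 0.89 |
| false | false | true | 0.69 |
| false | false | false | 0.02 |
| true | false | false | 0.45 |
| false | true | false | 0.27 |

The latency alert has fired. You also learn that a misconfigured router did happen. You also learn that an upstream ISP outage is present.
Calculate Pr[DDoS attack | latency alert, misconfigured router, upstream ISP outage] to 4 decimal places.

For the numerator, keep only DDoS attack=true terms: 0.89×0.12 = 0.106800
Denominator P(latency alert | misconfigured router, upstream ISP outage): 0.83×0.88 + 0.89×0.12 = 0.837200
Posterior = 0.106800 / 0.837200 ≈ 0.1276

Pr[DDoS attack | latency alert, misconfigured router, upstream ISP outage] ≈ 0.1276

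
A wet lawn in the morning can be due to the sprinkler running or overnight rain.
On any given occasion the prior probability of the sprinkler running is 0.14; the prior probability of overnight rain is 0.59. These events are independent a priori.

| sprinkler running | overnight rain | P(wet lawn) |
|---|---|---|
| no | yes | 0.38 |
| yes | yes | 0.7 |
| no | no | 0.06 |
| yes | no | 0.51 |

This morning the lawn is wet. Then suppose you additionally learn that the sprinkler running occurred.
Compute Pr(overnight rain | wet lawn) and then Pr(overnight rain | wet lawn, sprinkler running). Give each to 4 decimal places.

For the numerator, keep only overnight rain=true terms: 0.192812 + 0.057820 = 0.250632
The normalizing constant is 0.06×0.86×0.41 + 0.38×0.86×0.59 + 0.51×0.14×0.41 + 0.7×0.14×0.59 = 0.301062
P(overnight rain | wet lawn) = 0.250632/0.301062 ≈ 0.8325

Now condition on the additional information:
P(wet lawn | sprinkler running) = 0.51×0.41 + 0.7×0.59 = 0.209100 + 0.413000 = 0.622100
The overnight rain-present share is 0.7×0.59 = 0.413000.
So P(overnight rain | wet lawn, sprinkler running) = 0.413000/0.622100 ≈ 0.6639.

Pr(overnight rain | wet lawn) ≈ 0.8325; Pr(overnight rain | wet lawn, sprinkler running) ≈ 0.6639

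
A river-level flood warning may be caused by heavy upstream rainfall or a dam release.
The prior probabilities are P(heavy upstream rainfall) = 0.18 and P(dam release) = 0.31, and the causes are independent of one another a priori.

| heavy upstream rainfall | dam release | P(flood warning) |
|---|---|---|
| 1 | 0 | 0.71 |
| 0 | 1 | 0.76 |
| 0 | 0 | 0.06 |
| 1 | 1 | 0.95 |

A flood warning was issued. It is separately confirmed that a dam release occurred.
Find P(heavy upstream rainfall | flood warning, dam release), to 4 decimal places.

By total probability over both values of heavy upstream rainfall:
  P(flood warning | dam release) = 0.76×0.82 + 0.95×0.18
        = 0.623200 + 0.171000 = 0.794200
The terms with heavy upstream rainfall present sum to 0.171000, so
  P(heavy upstream rainfall | flood warning, dam release) = 0.171000 / 0.794200 ≈ 0.2153

P(heavy upstream rainfall | flood warning, dam release) ≈ 0.2153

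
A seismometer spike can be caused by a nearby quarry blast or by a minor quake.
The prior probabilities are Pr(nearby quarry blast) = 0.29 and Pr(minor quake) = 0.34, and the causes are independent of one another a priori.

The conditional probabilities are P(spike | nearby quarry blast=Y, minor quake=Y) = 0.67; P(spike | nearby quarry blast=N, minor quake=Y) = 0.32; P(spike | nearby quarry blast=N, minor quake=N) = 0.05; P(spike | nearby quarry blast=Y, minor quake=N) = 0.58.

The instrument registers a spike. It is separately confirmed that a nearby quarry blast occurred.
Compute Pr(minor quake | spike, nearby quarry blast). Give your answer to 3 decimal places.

Pr(minor quake | spike, nearby quarry blast) ≈ 0.373

By total probability over both values of minor quake:
  P(spike | nearby quarry blast) = 0.58×0.66 + 0.67×0.34
        = 0.382800 + 0.227800 = 0.610600
Configurations with minor quake contribute 0.227800, so
  P(minor quake | spike, nearby quarry blast) = 0.227800 / 0.610600 ≈ 0.373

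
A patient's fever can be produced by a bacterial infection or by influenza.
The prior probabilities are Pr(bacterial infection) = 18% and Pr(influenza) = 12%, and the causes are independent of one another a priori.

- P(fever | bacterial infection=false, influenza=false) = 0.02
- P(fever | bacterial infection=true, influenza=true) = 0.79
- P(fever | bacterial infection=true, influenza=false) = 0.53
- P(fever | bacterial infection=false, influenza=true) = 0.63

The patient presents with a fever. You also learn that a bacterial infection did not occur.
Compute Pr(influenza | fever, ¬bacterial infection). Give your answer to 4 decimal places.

P(fever | ¬bacterial infection) = 0.02·0.88 + 0.63·0.12 = 0.017600 + 0.075600 = 0.093200
Restricting to configurations with influenza present: 0.63·0.12 = 0.075600.
Hence the posterior is 0.075600/0.093200 ≈ 0.8112.

Pr(influenza | fever, ¬bacterial infection) ≈ 0.8112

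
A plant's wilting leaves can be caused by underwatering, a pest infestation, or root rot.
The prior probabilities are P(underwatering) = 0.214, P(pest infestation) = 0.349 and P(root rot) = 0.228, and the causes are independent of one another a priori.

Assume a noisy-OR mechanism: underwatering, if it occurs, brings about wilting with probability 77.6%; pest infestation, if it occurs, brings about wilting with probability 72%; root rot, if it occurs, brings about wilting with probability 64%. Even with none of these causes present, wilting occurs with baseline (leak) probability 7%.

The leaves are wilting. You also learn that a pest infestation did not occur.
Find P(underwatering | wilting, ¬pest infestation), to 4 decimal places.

Under noisy-OR, P(wilting | causes) = 1 − (1−0.07)·∏(1−qᵢ) over the active causes.
P(wilting | ¬pest infestation) = 0.07·0.786·0.772 + 0.6652·0.786·0.228 + 0.79168·0.214·0.772 + 0.925005·0.214·0.228 = 0.042475 + 0.119209 + 0.130792 + 0.045133 = 0.337609
Of this, 0.175925 comes from 0.130792 + 0.045133 (the underwatering=true cases).
P(underwatering | wilting, ¬pest infestation) = 0.175925 / 0.337609 ≈ 0.5211

P(underwatering | wilting, ¬pest infestation) ≈ 0.5211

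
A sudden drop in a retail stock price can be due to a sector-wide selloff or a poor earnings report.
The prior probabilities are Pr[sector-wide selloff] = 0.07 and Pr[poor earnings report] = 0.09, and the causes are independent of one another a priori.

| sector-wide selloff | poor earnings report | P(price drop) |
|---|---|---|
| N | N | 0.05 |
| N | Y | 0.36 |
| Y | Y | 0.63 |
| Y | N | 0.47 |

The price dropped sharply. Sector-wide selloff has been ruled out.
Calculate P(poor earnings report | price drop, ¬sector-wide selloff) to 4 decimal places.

P(price drop | ¬sector-wide selloff) = 0.05·0.91 + 0.36·0.09 = 0.045500 + 0.032400 = 0.077900
The poor earnings report-present share is 0.36·0.09 = 0.032400.
So P(poor earnings report | price drop, ¬sector-wide selloff) = 0.032400/0.077900 ≈ 0.4159.

P(poor earnings report | price drop, ¬sector-wide selloff) ≈ 0.4159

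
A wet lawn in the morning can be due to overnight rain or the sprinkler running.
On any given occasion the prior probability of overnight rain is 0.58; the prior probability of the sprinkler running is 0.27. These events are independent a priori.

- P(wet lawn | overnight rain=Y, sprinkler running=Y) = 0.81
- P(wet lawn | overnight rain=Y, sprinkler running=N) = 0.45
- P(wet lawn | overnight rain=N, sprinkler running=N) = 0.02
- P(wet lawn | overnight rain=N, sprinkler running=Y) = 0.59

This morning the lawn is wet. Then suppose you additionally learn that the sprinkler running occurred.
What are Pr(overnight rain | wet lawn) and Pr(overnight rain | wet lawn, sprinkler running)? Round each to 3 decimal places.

Weight on overnight rain=true, given the evidence: 0.190530 + 0.126846 = 0.317376
The normalizing constant is 0.02·0.42·0.73 + 0.59·0.42·0.27 + 0.45·0.58·0.73 + 0.81·0.58·0.27 = 0.390414
P(overnight rain | wet lawn) = 0.317376/0.390414 ≈ 0.813

Now condition on the additional information:
Weight on overnight rain=true, given the evidence: 0.81*0.58 = 0.469800
The normalizing constant is 0.59*0.42 + 0.81*0.58 = 0.717600
Posterior = 0.469800 / 0.717600 ≈ 0.655
— sprinkler running explains away the evidence for overnight rain.

Pr(overnight rain | wet lawn) ≈ 0.813; Pr(overnight rain | wet lawn, sprinkler running) ≈ 0.655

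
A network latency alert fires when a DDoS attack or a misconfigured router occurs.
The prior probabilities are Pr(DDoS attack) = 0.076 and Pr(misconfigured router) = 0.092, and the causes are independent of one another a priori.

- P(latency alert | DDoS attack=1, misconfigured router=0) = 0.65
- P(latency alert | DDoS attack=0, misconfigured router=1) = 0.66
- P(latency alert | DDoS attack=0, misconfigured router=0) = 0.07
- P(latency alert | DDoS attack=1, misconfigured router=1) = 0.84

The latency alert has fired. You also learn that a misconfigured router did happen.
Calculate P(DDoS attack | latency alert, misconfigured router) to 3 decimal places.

For the numerator, keep only DDoS attack=true terms: 0.84·0.076 = 0.063840
The normalizing constant is 0.66·0.924 + 0.84·0.076 = 0.673680
P(DDoS attack | latency alert, misconfigured router) = 0.063840/0.673680 ≈ 0.095

P(DDoS attack | latency alert, misconfigured router) ≈ 0.095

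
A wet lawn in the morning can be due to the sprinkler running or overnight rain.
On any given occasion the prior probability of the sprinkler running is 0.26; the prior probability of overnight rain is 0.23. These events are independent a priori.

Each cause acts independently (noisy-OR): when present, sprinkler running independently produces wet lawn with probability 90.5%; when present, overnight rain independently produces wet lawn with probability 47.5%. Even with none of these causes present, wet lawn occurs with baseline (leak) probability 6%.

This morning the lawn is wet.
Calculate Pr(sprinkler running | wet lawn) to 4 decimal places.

Pr(sprinkler running | wet lawn) ≈ 0.6653

Under noisy-OR, P(wet lawn | causes) = 1 − (1−0.06)·∏(1−qᵢ) over the active causes.
By total probability over the 4 (sprinkler running, overnight rain) configurations:
  P(wet lawn) = 0.06×0.74×0.77 + 0.5065×0.74×0.23 + 0.9107×0.26×0.77 + 0.953118×0.26×0.23
        = 0.034188 + 0.086206 + 0.182322 + 0.056996 = 0.359712
The terms with sprinkler running present sum to 0.239318, so
  P(sprinkler running | wet lawn) = 0.239318 / 0.359712 ≈ 0.6653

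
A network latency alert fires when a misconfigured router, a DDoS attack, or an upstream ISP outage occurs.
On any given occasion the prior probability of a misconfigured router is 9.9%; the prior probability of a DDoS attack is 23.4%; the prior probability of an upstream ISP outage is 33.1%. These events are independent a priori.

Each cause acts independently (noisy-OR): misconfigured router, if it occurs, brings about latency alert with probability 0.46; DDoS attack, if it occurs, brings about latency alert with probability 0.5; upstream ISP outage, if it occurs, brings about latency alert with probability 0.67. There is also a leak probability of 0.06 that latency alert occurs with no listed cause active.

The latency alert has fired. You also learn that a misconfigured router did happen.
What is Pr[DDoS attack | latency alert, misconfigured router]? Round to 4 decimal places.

Under noisy-OR, P(latency alert | causes) = 1 − (1−0.06)·∏(1−qᵢ) over the active causes.
P(latency alert | misconfigured router) = 0.4924×0.766×0.669 + 0.832492×0.766×0.331 + 0.7462×0.234×0.669 + 0.916246×0.234×0.331 = 0.252332 + 0.211075 + 0.116815 + 0.070967 = 0.651189
Restricting to configurations with DDoS attack present: 0.116815 + 0.070967 = 0.187782.
P(DDoS attack | latency alert, misconfigured router) = 0.187782 / 0.651189 ≈ 0.2884

Pr[DDoS attack | latency alert, misconfigured router] ≈ 0.2884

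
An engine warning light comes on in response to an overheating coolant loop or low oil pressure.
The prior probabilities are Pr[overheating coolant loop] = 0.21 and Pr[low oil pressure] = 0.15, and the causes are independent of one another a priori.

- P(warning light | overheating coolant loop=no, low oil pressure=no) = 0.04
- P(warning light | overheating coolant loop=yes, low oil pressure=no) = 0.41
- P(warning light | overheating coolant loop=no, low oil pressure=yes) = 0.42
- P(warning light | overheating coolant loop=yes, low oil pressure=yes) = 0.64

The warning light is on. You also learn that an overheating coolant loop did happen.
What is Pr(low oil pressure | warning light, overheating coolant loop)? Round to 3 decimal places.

P(warning light | overheating coolant loop) = 0.41*0.85 + 0.64*0.15 = 0.348500 + 0.096000 = 0.444500
Of this, 0.096000 comes from 0.64*0.15 (the low oil pressure=true cases).
P(low oil pressure | warning light, overheating coolant loop) = 0.096000 / 0.444500 ≈ 0.216

Pr(low oil pressure | warning light, overheating coolant loop) ≈ 0.216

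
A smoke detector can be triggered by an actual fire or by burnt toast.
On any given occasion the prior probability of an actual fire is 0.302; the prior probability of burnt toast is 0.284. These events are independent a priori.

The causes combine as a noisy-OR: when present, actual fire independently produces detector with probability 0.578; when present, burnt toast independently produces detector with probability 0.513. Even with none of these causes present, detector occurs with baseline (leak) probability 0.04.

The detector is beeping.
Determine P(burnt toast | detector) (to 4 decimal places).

P(burnt toast | detector) ≈ 0.5399

Under noisy-OR, P(detector | causes) = 1 − (1−0.04)·∏(1−qᵢ) over the active causes.
Enumerate the 4 (actual fire, burnt toast) configurations and weight by the priors:
  P(detector) = 0.04×0.698×0.716 + 0.53248×0.698×0.284 + 0.59488×0.302×0.716 + 0.802707×0.302×0.284
        = 0.019991 + 0.105555 + 0.128632 + 0.068847 = 0.323025
Configurations with burnt toast contribute 0.174402, so
  P(burnt toast | detector) = 0.174402 / 0.323025 ≈ 0.5399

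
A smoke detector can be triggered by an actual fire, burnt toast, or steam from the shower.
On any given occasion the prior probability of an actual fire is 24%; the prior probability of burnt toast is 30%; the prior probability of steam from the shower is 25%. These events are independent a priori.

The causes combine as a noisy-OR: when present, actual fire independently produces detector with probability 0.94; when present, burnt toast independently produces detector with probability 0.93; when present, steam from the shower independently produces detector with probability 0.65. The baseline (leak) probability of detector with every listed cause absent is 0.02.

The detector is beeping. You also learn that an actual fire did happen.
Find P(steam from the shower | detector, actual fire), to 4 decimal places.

P(steam from the shower | detector, actual fire) ≈ 0.2554

Under noisy-OR, P(detector | causes) = 1 − (1−0.02)·∏(1−qᵢ) over the active causes.
Sum P(detector|·) weighted by the priors over the 4 (burnt toast, steam from the shower) configurations:
  P(detector | actual fire) = 0.9412·0.7·0.75 + 0.97942·0.7·0.25 + 0.995884·0.3·0.75 + 0.998559·0.3·0.25
        = 0.494130 + 0.171398 + 0.224074 + 0.074892 = 0.964494
Configurations with steam from the shower contribute 0.246290, so
  P(steam from the shower | detector, actual fire) = 0.246290 / 0.964494 ≈ 0.2554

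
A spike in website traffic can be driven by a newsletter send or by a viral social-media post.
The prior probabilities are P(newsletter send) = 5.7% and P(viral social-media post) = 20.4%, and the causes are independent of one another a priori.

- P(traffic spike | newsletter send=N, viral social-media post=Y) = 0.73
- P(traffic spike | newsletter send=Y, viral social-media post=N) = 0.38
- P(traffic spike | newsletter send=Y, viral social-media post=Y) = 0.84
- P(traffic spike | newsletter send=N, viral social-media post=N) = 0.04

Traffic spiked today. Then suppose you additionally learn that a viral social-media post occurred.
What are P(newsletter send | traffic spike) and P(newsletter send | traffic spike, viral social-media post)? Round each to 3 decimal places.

P(newsletter send | traffic spike) ≈ 0.137; P(newsletter send | traffic spike, viral social-media post) ≈ 0.065

For the numerator, keep only newsletter send=true terms: 0.017241 + 0.009768 = 0.027009
The normalizing constant is 0.04·0.943·0.796 + 0.73·0.943·0.204 + 0.38·0.057·0.796 + 0.84·0.057·0.204 = 0.197466
P(newsletter send | traffic spike) = 0.027009/0.197466 ≈ 0.137

Now also conditioning on viral social-media post=true:
By total probability over both values of newsletter send:
  P(traffic spike | viral social-media post) = 0.73×0.943 + 0.84×0.057
        = 0.688390 + 0.047880 = 0.736270
Keeping only the newsletter send-present terms gives 0.047880, so
  P(newsletter send | traffic spike, viral social-media post) = 0.047880 / 0.736270 ≈ 0.065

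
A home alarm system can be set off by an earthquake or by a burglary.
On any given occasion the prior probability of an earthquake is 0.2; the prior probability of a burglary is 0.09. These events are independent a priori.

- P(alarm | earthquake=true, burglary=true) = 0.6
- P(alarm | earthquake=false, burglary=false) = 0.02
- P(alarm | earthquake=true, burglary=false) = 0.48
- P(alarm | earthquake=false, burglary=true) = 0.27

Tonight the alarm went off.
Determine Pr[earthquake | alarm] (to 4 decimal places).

Pr[earthquake | alarm] ≈ 0.7427

Numerator (weight on configurations with earthquake): 0.087360 + 0.010800 = 0.098160
Normalizer over all consistent configurations: 0.02·0.8·0.91 + 0.27·0.8·0.09 + 0.48·0.2·0.91 + 0.6·0.2·0.09 = 0.132160
P(earthquake | alarm) = 0.098160/0.132160 ≈ 0.7427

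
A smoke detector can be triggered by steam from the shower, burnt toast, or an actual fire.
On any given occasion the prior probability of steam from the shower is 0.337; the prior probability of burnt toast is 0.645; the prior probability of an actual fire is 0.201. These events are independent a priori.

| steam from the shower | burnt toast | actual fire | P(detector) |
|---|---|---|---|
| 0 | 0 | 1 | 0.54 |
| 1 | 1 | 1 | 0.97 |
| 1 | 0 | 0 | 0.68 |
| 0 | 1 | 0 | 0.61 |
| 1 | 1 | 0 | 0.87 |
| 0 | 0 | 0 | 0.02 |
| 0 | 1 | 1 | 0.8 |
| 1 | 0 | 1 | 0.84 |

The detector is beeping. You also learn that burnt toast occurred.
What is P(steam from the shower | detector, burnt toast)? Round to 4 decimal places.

P(steam from the shower | detector, burnt toast) ≈ 0.4111

By total probability over the 4 (steam from the shower, actual fire) configurations:
  P(detector | burnt toast) = 0.61·0.663·0.799 + 0.8·0.663·0.201 + 0.87·0.337·0.799 + 0.97·0.337·0.201
        = 0.323140 + 0.106610 + 0.234259 + 0.065705 = 0.729714
Configurations with steam from the shower contribute 0.299964, so
  P(steam from the shower | detector, burnt toast) = 0.299964 / 0.729714 ≈ 0.4111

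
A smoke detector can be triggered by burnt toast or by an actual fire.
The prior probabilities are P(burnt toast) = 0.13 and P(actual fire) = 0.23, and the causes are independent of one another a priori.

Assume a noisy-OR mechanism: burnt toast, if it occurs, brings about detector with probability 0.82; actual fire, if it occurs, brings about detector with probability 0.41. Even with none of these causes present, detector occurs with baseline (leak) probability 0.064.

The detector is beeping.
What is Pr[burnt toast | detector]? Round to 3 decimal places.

Pr[burnt toast | detector] ≈ 0.454

Under noisy-OR, P(detector | causes) = 1 − (1−0.064)·∏(1−qᵢ) over the active causes.
P(detector) = 0.064*0.87*0.77 + 0.44776*0.87*0.23 + 0.83152*0.13*0.77 + 0.900597*0.13*0.23 = 0.042874 + 0.089597 + 0.083235 + 0.026928 = 0.242634
The burnt toast-present share is 0.083235 + 0.026928 = 0.110163.
Hence the posterior is 0.110163/0.242634 ≈ 0.454.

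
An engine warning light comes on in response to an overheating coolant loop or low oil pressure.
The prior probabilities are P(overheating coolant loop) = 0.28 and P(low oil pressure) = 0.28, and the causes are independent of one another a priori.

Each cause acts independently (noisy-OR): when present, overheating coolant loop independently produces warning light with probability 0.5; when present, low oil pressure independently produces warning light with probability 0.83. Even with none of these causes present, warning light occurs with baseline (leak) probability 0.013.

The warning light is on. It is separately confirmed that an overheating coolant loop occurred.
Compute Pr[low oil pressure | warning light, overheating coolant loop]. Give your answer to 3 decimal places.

Pr[low oil pressure | warning light, overheating coolant loop] ≈ 0.413

Under noisy-OR, P(warning light | causes) = 1 − (1−0.013)·∏(1−qᵢ) over the active causes.
P(warning light | overheating coolant loop) = 0.5065·0.72 + 0.916105·0.28 = 0.364680 + 0.256509 = 0.621189
Restricting to configurations with low oil pressure present: 0.916105·0.28 = 0.256509.
Hence the posterior is 0.256509/0.621189 ≈ 0.413.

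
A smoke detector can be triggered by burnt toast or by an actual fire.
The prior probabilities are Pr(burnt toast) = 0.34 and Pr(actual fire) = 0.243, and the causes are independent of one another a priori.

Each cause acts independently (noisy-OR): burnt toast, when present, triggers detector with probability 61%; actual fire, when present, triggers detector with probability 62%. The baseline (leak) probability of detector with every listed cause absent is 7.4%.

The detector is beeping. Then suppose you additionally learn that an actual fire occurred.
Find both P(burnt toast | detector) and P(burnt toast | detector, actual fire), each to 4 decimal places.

Under noisy-OR, P(detector | causes) = 1 − (1−0.074)·∏(1−qᵢ) over the active causes.
Weight on burnt toast=true, given the evidence: 0.164430 + 0.071282 = 0.235712
Normalizer over all consistent configurations: 0.074·0.66·0.757 + 0.64812·0.66·0.243 + 0.63886·0.34·0.757 + 0.862767·0.34·0.243 = 0.376629
P(burnt toast | detector) = 0.235712/0.376629 ≈ 0.6258

Now condition on the additional information:
P(detector | actual fire) = 0.64812×0.66 + 0.862767×0.34 = 0.427759 + 0.293341 = 0.721100
The burnt toast-present share is 0.862767×0.34 = 0.293341.
So P(burnt toast | detector, actual fire) = 0.293341/0.721100 ≈ 0.4068.

P(burnt toast | detector) ≈ 0.6258; P(burnt toast | detector, actual fire) ≈ 0.4068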